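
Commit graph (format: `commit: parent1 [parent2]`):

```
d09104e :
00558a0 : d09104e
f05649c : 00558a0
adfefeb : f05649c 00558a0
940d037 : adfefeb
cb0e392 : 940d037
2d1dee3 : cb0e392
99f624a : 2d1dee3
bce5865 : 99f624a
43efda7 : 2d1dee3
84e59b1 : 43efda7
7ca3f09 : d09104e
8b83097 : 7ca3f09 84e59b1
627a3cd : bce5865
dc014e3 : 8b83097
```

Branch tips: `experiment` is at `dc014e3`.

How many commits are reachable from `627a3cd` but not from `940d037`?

Reachable from 627a3cd: {00558a0, 2d1dee3, 627a3cd, 940d037, 99f624a, adfefeb, bce5865, cb0e392, d09104e, f05649c}.
Reachable from 940d037: {00558a0, 940d037, adfefeb, d09104e, f05649c}.
In 627a3cd's history but not 940d037's: {2d1dee3, 627a3cd, 99f624a, bce5865, cb0e392} — 5 commits.

5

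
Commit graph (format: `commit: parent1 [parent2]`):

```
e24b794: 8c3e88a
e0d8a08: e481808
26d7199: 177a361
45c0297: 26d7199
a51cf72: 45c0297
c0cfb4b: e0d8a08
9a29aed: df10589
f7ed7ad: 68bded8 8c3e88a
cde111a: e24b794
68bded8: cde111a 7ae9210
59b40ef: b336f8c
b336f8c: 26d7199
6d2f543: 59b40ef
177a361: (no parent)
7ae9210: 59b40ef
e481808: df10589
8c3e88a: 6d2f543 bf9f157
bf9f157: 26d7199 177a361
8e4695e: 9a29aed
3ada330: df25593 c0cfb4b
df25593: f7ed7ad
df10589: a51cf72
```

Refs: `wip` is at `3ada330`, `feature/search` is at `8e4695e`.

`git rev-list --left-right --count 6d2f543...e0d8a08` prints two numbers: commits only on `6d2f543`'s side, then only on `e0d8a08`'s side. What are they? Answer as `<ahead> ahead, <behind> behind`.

3 ahead, 5 behind

Reachable from 6d2f543: {177a361, 26d7199, 59b40ef, 6d2f543, b336f8c}.
Reachable from e0d8a08: {177a361, 26d7199, 45c0297, a51cf72, df10589, e0d8a08, e481808}.
Only in 6d2f543's history (ahead): {59b40ef, 6d2f543, b336f8c} — 3.
Only in e0d8a08's history (behind): {45c0297, a51cf72, df10589, e0d8a08, e481808} — 5.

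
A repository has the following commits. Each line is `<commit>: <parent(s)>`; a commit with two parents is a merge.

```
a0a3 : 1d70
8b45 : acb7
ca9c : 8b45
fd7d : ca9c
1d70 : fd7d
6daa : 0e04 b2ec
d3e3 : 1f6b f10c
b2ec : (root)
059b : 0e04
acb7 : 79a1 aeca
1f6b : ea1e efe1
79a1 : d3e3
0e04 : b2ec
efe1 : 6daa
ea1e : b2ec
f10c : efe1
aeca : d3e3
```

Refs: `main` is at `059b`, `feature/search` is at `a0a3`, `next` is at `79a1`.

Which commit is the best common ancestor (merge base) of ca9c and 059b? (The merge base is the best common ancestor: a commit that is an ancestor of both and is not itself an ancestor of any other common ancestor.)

0e04

Ancestors of ca9c: {0e04, 1f6b, 6daa, 79a1, 8b45, acb7, aeca, b2ec, ca9c, d3e3, ea1e, efe1, f10c}.
Ancestors of 059b: {059b, 0e04, b2ec}.
Common ancestors: {0e04, b2ec}.
Among these, 0e04 is not an ancestor of any other common ancestor — it is the merge base.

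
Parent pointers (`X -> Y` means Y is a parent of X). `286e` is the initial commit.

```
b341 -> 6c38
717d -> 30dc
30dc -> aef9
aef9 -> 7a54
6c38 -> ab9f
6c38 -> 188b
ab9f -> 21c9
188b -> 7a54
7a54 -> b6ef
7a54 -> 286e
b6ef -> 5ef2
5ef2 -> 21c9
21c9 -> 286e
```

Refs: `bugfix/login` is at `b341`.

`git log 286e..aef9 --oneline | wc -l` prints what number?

Reachable from aef9: {21c9, 286e, 5ef2, 7a54, aef9, b6ef}.
Reachable from 286e: {286e}.
In aef9's history but not 286e's: {21c9, 5ef2, 7a54, aef9, b6ef} — 5 commits.

5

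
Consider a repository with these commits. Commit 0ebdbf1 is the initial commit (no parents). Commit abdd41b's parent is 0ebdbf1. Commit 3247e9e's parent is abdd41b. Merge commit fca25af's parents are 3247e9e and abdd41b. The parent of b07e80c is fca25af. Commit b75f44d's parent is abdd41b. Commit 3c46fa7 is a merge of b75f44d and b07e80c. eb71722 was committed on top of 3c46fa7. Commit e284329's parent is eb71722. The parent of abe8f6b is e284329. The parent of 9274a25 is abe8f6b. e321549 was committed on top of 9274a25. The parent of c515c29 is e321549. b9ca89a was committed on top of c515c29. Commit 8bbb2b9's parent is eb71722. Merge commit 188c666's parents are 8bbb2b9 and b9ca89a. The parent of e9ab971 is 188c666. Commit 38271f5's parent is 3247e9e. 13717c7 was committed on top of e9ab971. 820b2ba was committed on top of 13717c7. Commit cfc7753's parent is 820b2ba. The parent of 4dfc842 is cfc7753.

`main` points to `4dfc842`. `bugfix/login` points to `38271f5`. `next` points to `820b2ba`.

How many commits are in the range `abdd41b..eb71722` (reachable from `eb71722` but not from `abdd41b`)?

6

Reachable from eb71722: {0ebdbf1, 3247e9e, 3c46fa7, abdd41b, b07e80c, b75f44d, eb71722, fca25af}.
Reachable from abdd41b: {0ebdbf1, abdd41b}.
In eb71722's history but not abdd41b's: {3247e9e, 3c46fa7, b07e80c, b75f44d, eb71722, fca25af} — 6 commits.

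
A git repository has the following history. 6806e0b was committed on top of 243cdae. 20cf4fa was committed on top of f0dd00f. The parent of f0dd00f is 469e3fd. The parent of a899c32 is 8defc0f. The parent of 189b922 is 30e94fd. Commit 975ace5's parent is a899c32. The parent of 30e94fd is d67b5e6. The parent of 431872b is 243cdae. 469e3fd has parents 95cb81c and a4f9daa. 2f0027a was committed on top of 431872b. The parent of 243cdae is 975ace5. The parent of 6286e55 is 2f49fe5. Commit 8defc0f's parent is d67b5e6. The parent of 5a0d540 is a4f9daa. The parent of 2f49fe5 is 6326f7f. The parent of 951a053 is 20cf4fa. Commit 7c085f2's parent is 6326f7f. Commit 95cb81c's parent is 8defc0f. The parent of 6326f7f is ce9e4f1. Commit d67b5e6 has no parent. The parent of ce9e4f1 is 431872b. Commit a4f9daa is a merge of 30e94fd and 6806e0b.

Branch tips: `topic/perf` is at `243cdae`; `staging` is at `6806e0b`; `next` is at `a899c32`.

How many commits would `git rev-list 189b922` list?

Walking parent pointers from 189b922: reachable set = {189b922, 30e94fd, d67b5e6}.
That is 3 commits.

3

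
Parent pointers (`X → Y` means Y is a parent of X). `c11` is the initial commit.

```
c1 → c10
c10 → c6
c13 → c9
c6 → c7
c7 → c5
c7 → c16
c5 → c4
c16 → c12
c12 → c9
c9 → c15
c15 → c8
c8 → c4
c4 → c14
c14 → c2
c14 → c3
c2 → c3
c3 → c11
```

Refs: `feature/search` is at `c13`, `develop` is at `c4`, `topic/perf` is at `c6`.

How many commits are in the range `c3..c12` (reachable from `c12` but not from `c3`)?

7

Reachable from c12: {c11, c12, c14, c15, c2, c3, c4, c8, c9}.
Reachable from c3: {c11, c3}.
In c12's history but not c3's: {c12, c14, c15, c2, c4, c8, c9} — 7 commits.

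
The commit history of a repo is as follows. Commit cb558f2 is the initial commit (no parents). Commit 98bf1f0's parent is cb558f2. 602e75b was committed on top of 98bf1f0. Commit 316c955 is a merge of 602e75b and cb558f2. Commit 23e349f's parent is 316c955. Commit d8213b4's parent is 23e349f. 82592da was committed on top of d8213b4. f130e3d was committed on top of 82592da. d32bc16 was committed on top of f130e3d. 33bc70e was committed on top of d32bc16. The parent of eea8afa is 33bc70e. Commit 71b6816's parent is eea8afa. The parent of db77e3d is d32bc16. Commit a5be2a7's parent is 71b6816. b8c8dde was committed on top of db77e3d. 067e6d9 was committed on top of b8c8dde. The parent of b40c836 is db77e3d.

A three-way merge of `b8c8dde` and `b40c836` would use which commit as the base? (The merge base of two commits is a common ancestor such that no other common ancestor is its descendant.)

db77e3d

Ancestors of b8c8dde: {23e349f, 316c955, 602e75b, 82592da, 98bf1f0, b8c8dde, cb558f2, d32bc16, d8213b4, db77e3d, f130e3d}.
Ancestors of b40c836: {23e349f, 316c955, 602e75b, 82592da, 98bf1f0, b40c836, cb558f2, d32bc16, d8213b4, db77e3d, f130e3d}.
Common ancestors: {23e349f, 316c955, 602e75b, 82592da, 98bf1f0, cb558f2, d32bc16, d8213b4, db77e3d, f130e3d}.
Among these, db77e3d is not an ancestor of any other common ancestor — it is the merge base.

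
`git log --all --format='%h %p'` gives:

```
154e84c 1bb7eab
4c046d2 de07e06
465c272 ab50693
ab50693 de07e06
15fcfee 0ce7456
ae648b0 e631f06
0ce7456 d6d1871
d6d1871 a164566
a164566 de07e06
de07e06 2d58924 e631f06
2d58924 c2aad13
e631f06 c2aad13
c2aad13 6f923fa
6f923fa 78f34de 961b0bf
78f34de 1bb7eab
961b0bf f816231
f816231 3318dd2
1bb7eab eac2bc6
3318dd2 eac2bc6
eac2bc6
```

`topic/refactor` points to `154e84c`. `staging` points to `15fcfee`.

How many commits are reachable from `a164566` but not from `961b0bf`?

Reachable from a164566: {1bb7eab, 2d58924, 3318dd2, 6f923fa, 78f34de, 961b0bf, a164566, c2aad13, de07e06, e631f06, eac2bc6, f816231}.
Reachable from 961b0bf: {3318dd2, 961b0bf, eac2bc6, f816231}.
In a164566's history but not 961b0bf's: {1bb7eab, 2d58924, 6f923fa, 78f34de, a164566, c2aad13, de07e06, e631f06} — 8 commits.

8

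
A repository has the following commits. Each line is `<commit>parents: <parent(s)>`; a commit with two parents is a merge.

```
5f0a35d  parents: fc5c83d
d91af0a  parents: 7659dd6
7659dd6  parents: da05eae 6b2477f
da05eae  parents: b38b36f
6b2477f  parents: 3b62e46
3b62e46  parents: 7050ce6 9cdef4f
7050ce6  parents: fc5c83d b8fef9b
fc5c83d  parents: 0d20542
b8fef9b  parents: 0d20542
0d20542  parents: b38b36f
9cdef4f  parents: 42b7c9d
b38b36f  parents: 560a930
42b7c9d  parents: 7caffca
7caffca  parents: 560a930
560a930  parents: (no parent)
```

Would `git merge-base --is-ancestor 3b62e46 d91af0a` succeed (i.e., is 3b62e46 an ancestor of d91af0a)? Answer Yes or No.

Yes

Ancestors of d91af0a (commits reachable by following parents): {0d20542, 3b62e46, 42b7c9d, 560a930, 6b2477f, 7050ce6, 7659dd6, 7caffca, 9cdef4f, b38b36f, b8fef9b, d91af0a, da05eae, fc5c83d}.
3b62e46 is in that set, so it is an ancestor of d91af0a.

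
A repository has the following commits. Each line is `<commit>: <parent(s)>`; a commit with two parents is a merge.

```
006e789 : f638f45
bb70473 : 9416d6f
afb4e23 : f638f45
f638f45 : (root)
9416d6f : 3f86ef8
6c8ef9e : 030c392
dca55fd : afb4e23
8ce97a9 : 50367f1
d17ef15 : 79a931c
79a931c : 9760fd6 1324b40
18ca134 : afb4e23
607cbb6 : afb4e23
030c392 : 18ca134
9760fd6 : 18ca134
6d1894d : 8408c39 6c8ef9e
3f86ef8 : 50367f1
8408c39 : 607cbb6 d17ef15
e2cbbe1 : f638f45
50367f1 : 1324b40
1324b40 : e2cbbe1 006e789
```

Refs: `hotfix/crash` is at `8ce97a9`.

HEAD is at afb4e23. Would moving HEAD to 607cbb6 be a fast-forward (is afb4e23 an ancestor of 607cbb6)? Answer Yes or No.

A fast-forward from afb4e23 to 607cbb6 is possible iff afb4e23 is an ancestor of 607cbb6.
Ancestors of 607cbb6: {607cbb6, afb4e23, f638f45}.
afb4e23 is among them, so fast-forward is possible.

Yes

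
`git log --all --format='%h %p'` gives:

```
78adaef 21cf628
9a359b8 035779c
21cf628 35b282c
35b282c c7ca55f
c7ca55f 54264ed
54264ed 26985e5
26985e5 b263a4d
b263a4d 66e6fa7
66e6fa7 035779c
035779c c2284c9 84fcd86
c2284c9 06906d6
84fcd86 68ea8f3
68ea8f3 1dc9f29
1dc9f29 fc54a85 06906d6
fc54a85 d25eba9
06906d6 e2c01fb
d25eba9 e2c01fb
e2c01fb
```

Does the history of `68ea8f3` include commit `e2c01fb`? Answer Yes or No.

Yes

Ancestors of 68ea8f3 (commits reachable by following parents): {06906d6, 1dc9f29, 68ea8f3, d25eba9, e2c01fb, fc54a85}.
e2c01fb is in that set, so it is an ancestor of 68ea8f3.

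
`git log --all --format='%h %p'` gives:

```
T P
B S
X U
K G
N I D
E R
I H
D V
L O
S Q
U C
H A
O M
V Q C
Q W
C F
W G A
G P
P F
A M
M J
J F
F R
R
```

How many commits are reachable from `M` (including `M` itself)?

Walking parent pointers from M: reachable set = {F, J, M, R}.
That is 4 commits.

4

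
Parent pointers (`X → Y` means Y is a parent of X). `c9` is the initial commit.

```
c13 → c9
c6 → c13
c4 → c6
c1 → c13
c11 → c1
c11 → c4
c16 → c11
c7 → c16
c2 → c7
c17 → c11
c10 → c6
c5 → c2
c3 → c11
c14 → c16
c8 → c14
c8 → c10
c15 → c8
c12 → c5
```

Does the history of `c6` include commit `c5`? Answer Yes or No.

No

Ancestors of c6: {c13, c6, c9}.
c5 is not in that set, so it is not an ancestor of c6.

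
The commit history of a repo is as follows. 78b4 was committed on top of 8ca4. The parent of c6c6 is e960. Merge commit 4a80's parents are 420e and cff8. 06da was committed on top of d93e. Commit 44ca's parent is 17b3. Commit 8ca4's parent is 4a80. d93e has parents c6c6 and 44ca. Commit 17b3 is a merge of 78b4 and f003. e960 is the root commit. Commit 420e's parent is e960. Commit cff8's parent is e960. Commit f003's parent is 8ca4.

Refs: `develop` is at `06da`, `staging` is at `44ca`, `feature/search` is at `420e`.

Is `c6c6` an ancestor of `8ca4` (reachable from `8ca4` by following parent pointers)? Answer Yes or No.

Ancestors of 8ca4: {420e, 4a80, 8ca4, cff8, e960}.
c6c6 is not in that set, so it is not an ancestor of 8ca4.

No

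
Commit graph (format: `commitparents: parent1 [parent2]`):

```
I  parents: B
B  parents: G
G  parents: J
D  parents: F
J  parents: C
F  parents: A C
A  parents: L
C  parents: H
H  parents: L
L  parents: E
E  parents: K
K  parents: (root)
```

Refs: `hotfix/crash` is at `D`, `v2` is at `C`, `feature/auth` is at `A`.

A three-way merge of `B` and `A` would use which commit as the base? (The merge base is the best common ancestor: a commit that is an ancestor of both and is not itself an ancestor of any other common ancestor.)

Ancestors of B: {B, C, E, G, H, J, K, L}.
Ancestors of A: {A, E, K, L}.
Common ancestors: {E, K, L}.
Among these, L is not an ancestor of any other common ancestor — it is the merge base.

L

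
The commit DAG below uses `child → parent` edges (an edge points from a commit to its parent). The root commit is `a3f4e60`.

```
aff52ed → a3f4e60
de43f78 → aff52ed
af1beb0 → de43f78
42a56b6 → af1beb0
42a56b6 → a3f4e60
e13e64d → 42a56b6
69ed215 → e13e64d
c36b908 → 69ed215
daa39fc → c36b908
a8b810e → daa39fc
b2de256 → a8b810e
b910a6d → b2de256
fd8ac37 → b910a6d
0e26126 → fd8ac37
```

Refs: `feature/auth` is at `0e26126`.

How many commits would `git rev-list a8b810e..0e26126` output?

Reachable from 0e26126: {0e26126, 42a56b6, 69ed215, a3f4e60, a8b810e, af1beb0, aff52ed, b2de256, b910a6d, c36b908, daa39fc, de43f78, e13e64d, fd8ac37}.
Reachable from a8b810e: {42a56b6, 69ed215, a3f4e60, a8b810e, af1beb0, aff52ed, c36b908, daa39fc, de43f78, e13e64d}.
In 0e26126's history but not a8b810e's: {0e26126, b2de256, b910a6d, fd8ac37} — 4 commits.

4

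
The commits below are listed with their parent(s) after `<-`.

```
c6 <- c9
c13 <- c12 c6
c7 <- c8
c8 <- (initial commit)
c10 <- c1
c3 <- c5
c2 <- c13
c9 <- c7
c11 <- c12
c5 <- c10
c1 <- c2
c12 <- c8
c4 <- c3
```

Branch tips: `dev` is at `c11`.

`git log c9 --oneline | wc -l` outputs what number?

Walking parent pointers from c9: reachable set = {c7, c8, c9}.
That is 3 commits.

3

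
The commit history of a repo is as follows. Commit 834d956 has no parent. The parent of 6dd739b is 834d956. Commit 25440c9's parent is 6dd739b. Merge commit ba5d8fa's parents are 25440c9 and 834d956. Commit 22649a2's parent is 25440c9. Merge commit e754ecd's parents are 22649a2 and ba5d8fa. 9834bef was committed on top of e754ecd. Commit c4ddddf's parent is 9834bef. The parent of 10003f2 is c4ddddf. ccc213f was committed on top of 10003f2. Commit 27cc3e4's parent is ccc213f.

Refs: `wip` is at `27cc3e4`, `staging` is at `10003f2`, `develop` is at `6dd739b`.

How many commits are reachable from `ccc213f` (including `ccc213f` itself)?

Walking parent pointers from ccc213f: reachable set = {10003f2, 22649a2, 25440c9, 6dd739b, 834d956, 9834bef, ba5d8fa, c4ddddf, ccc213f, e754ecd}.
That is 10 commits.

10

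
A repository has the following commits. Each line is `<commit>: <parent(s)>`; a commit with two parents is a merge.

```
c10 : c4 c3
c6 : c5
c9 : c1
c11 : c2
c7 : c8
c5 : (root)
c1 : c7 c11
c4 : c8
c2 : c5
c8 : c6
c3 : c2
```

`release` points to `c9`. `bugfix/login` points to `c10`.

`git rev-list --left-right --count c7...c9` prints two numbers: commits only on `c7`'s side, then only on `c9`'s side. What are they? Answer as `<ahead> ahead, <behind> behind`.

0 ahead, 4 behind

Reachable from c7: {c5, c6, c7, c8}.
Reachable from c9: {c1, c11, c2, c5, c6, c7, c8, c9}.
Only in c7's history (ahead): {} — 0.
Only in c9's history (behind): {c1, c11, c2, c9} — 4.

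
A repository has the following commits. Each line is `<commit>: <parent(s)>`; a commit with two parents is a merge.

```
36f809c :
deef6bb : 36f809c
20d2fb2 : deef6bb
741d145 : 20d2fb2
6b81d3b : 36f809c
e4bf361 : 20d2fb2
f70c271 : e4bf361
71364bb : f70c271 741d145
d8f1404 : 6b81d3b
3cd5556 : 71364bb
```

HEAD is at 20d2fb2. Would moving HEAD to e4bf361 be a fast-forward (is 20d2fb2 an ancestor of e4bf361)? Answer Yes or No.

Yes

A fast-forward from 20d2fb2 to e4bf361 is possible iff 20d2fb2 is an ancestor of e4bf361.
Ancestors of e4bf361: {20d2fb2, 36f809c, deef6bb, e4bf361}.
20d2fb2 is among them, so fast-forward is possible.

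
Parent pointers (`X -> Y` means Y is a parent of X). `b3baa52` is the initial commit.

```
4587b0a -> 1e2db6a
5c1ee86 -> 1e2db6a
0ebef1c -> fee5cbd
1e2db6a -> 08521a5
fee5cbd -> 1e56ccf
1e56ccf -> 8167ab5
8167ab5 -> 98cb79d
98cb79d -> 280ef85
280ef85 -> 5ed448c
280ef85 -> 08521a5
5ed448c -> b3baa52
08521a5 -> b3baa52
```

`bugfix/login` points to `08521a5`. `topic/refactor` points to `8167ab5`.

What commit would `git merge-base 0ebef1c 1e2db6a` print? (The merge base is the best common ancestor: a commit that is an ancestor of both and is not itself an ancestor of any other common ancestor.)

08521a5

Ancestors of 0ebef1c: {08521a5, 0ebef1c, 1e56ccf, 280ef85, 5ed448c, 8167ab5, 98cb79d, b3baa52, fee5cbd}.
Ancestors of 1e2db6a: {08521a5, 1e2db6a, b3baa52}.
Common ancestors: {08521a5, b3baa52}.
Among these, 08521a5 is not an ancestor of any other common ancestor — it is the merge base.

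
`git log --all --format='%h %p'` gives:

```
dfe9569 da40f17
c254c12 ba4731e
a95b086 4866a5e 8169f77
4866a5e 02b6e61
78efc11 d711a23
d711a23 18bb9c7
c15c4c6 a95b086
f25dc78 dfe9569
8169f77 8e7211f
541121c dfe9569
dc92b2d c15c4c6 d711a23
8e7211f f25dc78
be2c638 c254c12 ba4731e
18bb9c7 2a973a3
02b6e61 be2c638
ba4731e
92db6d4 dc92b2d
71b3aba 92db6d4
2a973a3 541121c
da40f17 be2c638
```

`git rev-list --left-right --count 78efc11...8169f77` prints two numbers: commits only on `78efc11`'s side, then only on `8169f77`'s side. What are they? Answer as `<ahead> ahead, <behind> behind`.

5 ahead, 3 behind

Reachable from 78efc11: {18bb9c7, 2a973a3, 541121c, 78efc11, ba4731e, be2c638, c254c12, d711a23, da40f17, dfe9569}.
Reachable from 8169f77: {8169f77, 8e7211f, ba4731e, be2c638, c254c12, da40f17, dfe9569, f25dc78}.
Only in 78efc11's history (ahead): {18bb9c7, 2a973a3, 541121c, 78efc11, d711a23} — 5.
Only in 8169f77's history (behind): {8169f77, 8e7211f, f25dc78} — 3.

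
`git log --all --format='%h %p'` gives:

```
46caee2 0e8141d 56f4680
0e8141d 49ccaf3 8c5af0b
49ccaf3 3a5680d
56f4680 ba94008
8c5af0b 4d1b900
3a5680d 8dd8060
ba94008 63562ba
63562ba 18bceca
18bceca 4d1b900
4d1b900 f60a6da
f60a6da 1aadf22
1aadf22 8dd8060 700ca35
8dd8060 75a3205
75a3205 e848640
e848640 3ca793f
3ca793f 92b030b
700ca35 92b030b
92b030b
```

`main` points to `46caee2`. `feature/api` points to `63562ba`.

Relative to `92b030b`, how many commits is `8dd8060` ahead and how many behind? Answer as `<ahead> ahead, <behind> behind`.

4 ahead, 0 behind

Reachable from 8dd8060: {3ca793f, 75a3205, 8dd8060, 92b030b, e848640}.
Reachable from 92b030b: {92b030b}.
Only in 8dd8060's history (ahead): {3ca793f, 75a3205, 8dd8060, e848640} — 4.
Only in 92b030b's history (behind): {} — 0.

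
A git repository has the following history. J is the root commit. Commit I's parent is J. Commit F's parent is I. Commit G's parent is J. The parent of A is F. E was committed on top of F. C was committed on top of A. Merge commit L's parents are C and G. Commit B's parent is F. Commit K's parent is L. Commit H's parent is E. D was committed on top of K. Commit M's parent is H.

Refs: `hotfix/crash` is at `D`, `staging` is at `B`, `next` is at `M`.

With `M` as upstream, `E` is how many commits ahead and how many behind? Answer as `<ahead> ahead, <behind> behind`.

0 ahead, 2 behind

Reachable from E: {E, F, I, J}.
Reachable from M: {E, F, H, I, J, M}.
Only in E's history (ahead): {} — 0.
Only in M's history (behind): {H, M} — 2.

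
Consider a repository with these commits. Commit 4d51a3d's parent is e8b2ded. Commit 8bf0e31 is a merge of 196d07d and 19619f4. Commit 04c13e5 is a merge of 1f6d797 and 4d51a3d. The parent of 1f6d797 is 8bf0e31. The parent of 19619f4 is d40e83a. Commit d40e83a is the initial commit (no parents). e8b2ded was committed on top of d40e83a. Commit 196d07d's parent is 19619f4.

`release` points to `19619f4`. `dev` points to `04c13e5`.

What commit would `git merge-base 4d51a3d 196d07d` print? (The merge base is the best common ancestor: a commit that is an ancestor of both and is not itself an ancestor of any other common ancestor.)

Ancestors of 4d51a3d: {4d51a3d, d40e83a, e8b2ded}.
Ancestors of 196d07d: {19619f4, 196d07d, d40e83a}.
Common ancestors: {d40e83a}.
The only common ancestor is d40e83a, so it is the merge base.

d40e83a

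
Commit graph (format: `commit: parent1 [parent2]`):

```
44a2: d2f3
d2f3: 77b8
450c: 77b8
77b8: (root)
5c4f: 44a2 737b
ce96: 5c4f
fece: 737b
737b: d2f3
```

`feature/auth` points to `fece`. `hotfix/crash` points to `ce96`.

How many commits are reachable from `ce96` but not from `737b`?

3

Reachable from ce96: {44a2, 5c4f, 737b, 77b8, ce96, d2f3}.
Reachable from 737b: {737b, 77b8, d2f3}.
In ce96's history but not 737b's: {44a2, 5c4f, ce96} — 3 commits.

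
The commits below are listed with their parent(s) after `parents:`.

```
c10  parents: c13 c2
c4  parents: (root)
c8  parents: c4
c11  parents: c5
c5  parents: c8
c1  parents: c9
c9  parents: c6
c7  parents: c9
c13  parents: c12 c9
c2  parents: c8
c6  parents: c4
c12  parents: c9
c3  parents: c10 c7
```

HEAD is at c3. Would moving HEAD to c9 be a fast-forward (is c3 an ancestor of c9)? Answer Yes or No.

A fast-forward from c3 to c9 is possible iff c3 is an ancestor of c9.
Ancestors of c9: {c4, c6, c9}.
c3 is not among them, so fast-forward is not possible.

No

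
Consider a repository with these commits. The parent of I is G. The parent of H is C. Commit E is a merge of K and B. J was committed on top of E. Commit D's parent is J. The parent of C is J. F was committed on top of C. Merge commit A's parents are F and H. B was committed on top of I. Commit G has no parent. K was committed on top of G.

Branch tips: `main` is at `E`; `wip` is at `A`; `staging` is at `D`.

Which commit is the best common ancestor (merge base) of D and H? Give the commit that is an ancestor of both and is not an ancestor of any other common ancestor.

J

Ancestors of D: {B, D, E, G, I, J, K}.
Ancestors of H: {B, C, E, G, H, I, J, K}.
Common ancestors: {B, E, G, I, J, K}.
Among these, J is not an ancestor of any other common ancestor — it is the merge base.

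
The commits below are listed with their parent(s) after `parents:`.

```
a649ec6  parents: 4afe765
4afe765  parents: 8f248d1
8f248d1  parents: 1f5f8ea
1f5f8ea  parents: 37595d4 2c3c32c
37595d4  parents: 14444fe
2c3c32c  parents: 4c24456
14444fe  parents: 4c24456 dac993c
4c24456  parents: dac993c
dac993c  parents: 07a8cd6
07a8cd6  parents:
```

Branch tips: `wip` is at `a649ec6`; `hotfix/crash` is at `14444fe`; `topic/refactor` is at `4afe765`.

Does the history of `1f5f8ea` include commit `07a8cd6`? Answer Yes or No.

Ancestors of 1f5f8ea (commits reachable by following parents): {07a8cd6, 14444fe, 1f5f8ea, 2c3c32c, 37595d4, 4c24456, dac993c}.
07a8cd6 is in that set, so it is an ancestor of 1f5f8ea.

Yes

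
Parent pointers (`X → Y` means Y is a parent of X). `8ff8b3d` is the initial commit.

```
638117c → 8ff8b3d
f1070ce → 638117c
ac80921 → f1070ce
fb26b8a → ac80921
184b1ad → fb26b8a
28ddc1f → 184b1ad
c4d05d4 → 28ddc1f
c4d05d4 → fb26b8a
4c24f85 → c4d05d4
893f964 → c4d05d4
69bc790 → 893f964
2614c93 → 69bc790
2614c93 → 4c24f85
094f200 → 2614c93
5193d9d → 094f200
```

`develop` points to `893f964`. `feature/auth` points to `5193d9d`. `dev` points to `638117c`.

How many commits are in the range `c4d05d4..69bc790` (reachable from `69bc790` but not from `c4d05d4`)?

2

Reachable from 69bc790: {184b1ad, 28ddc1f, 638117c, 69bc790, 893f964, 8ff8b3d, ac80921, c4d05d4, f1070ce, fb26b8a}.
Reachable from c4d05d4: {184b1ad, 28ddc1f, 638117c, 8ff8b3d, ac80921, c4d05d4, f1070ce, fb26b8a}.
In 69bc790's history but not c4d05d4's: {69bc790, 893f964} — 2 commits.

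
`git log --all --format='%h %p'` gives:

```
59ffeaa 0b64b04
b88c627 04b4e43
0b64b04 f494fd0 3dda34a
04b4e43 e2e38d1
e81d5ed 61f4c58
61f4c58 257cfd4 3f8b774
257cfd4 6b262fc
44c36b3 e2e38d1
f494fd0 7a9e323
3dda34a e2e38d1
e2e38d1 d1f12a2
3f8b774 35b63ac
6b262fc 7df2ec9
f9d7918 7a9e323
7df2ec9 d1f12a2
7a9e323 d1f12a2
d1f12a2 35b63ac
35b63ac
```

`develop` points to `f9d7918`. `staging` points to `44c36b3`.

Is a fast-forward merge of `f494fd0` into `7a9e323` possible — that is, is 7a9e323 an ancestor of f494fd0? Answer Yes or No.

Yes

A fast-forward from 7a9e323 to f494fd0 is possible iff 7a9e323 is an ancestor of f494fd0.
Ancestors of f494fd0: {35b63ac, 7a9e323, d1f12a2, f494fd0}.
7a9e323 is among them, so fast-forward is possible.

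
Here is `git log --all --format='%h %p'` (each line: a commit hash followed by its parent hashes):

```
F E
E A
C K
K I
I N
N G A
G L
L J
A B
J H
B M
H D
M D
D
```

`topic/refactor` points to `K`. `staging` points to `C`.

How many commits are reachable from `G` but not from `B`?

Reachable from G: {D, G, H, J, L}.
Reachable from B: {B, D, M}.
In G's history but not B's: {G, H, J, L} — 4 commits.

4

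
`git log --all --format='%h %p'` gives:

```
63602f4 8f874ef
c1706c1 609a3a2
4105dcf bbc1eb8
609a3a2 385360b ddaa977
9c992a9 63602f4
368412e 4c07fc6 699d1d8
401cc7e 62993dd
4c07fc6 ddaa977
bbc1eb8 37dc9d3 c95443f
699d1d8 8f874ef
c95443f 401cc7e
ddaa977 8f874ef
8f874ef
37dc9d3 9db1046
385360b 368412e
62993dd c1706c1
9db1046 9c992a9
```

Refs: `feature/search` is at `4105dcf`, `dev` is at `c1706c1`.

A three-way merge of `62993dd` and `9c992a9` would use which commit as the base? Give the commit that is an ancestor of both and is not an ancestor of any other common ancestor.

8f874ef

Ancestors of 62993dd: {368412e, 385360b, 4c07fc6, 609a3a2, 62993dd, 699d1d8, 8f874ef, c1706c1, ddaa977}.
Ancestors of 9c992a9: {63602f4, 8f874ef, 9c992a9}.
Common ancestors: {8f874ef}.
The only common ancestor is 8f874ef, so it is the merge base.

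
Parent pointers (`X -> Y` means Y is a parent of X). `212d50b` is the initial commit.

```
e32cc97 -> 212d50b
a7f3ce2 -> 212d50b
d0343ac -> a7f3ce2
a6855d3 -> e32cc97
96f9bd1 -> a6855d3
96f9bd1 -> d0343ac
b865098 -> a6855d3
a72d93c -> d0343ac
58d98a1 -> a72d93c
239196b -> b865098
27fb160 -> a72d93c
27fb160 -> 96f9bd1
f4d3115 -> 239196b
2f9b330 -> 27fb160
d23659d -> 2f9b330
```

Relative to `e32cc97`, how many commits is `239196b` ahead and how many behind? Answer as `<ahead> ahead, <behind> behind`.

3 ahead, 0 behind

Reachable from 239196b: {212d50b, 239196b, a6855d3, b865098, e32cc97}.
Reachable from e32cc97: {212d50b, e32cc97}.
Only in 239196b's history (ahead): {239196b, a6855d3, b865098} — 3.
Only in e32cc97's history (behind): {} — 0.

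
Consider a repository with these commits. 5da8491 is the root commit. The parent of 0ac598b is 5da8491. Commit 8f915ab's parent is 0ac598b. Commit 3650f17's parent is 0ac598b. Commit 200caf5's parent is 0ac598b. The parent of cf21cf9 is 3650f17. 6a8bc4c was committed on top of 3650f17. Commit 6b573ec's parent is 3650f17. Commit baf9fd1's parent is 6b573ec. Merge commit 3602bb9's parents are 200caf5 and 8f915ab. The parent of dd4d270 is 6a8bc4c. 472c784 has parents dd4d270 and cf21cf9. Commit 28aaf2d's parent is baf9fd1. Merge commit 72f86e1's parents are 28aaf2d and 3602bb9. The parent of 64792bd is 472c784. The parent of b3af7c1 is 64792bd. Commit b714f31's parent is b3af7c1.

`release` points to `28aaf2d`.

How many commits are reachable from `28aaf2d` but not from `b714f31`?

3

Reachable from 28aaf2d: {0ac598b, 28aaf2d, 3650f17, 5da8491, 6b573ec, baf9fd1}.
Reachable from b714f31: {0ac598b, 3650f17, 472c784, 5da8491, 64792bd, 6a8bc4c, b3af7c1, b714f31, cf21cf9, dd4d270}.
In 28aaf2d's history but not b714f31's: {28aaf2d, 6b573ec, baf9fd1} — 3 commits.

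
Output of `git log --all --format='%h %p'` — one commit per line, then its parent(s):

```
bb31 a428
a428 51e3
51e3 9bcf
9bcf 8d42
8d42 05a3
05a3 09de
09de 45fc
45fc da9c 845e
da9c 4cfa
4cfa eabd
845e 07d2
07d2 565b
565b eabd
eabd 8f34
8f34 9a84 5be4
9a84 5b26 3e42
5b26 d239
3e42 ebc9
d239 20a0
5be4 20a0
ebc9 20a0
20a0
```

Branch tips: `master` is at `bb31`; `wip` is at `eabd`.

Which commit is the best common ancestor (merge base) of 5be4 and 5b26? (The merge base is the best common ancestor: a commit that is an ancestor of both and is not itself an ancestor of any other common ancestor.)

Ancestors of 5be4: {20a0, 5be4}.
Ancestors of 5b26: {20a0, 5b26, d239}.
Common ancestors: {20a0}.
The only common ancestor is 20a0, so it is the merge base.

20a0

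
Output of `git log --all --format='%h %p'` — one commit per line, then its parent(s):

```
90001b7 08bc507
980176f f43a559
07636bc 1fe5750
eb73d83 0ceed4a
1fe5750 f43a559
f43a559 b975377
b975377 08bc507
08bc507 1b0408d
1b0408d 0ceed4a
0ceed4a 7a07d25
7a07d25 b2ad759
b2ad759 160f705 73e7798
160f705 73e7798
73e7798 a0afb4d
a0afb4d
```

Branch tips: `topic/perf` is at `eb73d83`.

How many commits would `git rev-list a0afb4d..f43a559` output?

Reachable from f43a559: {08bc507, 0ceed4a, 160f705, 1b0408d, 73e7798, 7a07d25, a0afb4d, b2ad759, b975377, f43a559}.
Reachable from a0afb4d: {a0afb4d}.
In f43a559's history but not a0afb4d's: {08bc507, 0ceed4a, 160f705, 1b0408d, 73e7798, 7a07d25, b2ad759, b975377, f43a559} — 9 commits.

9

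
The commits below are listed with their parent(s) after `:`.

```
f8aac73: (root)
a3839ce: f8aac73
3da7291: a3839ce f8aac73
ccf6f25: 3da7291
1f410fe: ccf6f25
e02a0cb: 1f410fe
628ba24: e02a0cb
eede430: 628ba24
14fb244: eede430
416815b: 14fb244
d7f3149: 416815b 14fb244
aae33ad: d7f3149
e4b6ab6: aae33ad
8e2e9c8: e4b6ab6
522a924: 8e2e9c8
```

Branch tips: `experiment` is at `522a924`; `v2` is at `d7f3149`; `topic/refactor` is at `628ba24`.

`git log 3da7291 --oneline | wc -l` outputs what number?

3

Walking parent pointers from 3da7291: reachable set = {3da7291, a3839ce, f8aac73}.
That is 3 commits.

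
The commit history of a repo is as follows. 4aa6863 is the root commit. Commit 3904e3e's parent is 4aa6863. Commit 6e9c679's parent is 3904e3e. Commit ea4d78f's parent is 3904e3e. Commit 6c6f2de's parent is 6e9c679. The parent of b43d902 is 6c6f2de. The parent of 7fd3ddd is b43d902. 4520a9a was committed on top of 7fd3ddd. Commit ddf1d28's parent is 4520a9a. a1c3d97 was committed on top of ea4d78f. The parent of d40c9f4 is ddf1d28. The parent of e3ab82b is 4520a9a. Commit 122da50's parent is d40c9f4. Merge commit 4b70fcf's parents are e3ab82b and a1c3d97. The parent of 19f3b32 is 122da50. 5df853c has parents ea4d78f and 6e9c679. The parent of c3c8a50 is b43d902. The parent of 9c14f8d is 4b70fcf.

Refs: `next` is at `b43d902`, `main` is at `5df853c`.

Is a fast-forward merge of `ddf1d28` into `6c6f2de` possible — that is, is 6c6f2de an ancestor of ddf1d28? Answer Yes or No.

A fast-forward from 6c6f2de to ddf1d28 is possible iff 6c6f2de is an ancestor of ddf1d28.
Ancestors of ddf1d28: {3904e3e, 4520a9a, 4aa6863, 6c6f2de, 6e9c679, 7fd3ddd, b43d902, ddf1d28}.
6c6f2de is among them, so fast-forward is possible.

Yes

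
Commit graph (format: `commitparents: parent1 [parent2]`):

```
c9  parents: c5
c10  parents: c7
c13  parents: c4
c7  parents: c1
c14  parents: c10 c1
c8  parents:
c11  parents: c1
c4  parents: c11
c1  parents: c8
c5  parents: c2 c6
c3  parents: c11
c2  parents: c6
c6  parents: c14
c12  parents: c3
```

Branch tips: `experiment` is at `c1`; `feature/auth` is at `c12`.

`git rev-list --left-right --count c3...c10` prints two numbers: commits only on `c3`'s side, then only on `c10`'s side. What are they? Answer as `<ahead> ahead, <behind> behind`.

2 ahead, 2 behind

Reachable from c3: {c1, c11, c3, c8}.
Reachable from c10: {c1, c10, c7, c8}.
Only in c3's history (ahead): {c11, c3} — 2.
Only in c10's history (behind): {c10, c7} — 2.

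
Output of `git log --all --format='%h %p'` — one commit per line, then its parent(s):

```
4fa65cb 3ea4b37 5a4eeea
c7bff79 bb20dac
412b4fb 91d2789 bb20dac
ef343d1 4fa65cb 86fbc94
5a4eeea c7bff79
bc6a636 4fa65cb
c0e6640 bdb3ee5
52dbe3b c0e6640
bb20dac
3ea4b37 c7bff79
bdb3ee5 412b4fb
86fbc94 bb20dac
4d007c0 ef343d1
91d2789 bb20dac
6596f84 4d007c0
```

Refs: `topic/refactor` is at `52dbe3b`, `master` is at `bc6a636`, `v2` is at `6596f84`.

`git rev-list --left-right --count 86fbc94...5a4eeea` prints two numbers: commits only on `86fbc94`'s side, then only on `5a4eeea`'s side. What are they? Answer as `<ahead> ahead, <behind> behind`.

Reachable from 86fbc94: {86fbc94, bb20dac}.
Reachable from 5a4eeea: {5a4eeea, bb20dac, c7bff79}.
Only in 86fbc94's history (ahead): {86fbc94} — 1.
Only in 5a4eeea's history (behind): {5a4eeea, c7bff79} — 2.

1 ahead, 2 behind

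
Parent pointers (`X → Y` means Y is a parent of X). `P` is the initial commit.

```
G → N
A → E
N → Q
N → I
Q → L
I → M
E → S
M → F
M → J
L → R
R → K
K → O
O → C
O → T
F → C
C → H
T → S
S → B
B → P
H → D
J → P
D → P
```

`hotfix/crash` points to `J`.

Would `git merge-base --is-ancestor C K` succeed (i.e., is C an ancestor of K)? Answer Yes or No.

Yes

Ancestors of K (commits reachable by following parents): {B, C, D, H, K, O, P, S, T}.
C is in that set, so it is an ancestor of K.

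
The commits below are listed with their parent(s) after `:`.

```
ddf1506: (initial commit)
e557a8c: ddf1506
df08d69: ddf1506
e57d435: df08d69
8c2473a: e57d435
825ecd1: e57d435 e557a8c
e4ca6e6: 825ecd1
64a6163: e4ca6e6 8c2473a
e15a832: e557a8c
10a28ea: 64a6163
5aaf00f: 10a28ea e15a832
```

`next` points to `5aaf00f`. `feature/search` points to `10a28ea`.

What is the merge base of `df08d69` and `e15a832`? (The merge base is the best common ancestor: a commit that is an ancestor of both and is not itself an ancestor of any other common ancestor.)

ddf1506

Ancestors of df08d69: {ddf1506, df08d69}.
Ancestors of e15a832: {ddf1506, e15a832, e557a8c}.
Common ancestors: {ddf1506}.
The only common ancestor is ddf1506, so it is the merge base.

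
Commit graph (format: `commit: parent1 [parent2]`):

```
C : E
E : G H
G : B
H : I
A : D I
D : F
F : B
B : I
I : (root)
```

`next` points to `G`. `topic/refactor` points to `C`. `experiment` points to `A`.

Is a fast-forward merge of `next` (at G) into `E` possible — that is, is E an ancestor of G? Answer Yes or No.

No

A fast-forward from E to G is possible iff E is an ancestor of G.
Ancestors of G: {B, G, I}.
E is not among them, so fast-forward is not possible.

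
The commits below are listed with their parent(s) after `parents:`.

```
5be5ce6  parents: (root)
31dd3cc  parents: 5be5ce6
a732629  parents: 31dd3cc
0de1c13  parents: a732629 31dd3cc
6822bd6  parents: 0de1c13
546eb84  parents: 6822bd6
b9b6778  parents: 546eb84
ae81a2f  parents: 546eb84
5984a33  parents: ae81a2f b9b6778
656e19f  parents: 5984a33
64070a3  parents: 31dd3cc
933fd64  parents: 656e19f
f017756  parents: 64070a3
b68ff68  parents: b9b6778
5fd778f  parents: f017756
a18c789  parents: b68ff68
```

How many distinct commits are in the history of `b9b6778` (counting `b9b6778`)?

Walking parent pointers from b9b6778: reachable set = {0de1c13, 31dd3cc, 546eb84, 5be5ce6, 6822bd6, a732629, b9b6778}.
That is 7 commits.

7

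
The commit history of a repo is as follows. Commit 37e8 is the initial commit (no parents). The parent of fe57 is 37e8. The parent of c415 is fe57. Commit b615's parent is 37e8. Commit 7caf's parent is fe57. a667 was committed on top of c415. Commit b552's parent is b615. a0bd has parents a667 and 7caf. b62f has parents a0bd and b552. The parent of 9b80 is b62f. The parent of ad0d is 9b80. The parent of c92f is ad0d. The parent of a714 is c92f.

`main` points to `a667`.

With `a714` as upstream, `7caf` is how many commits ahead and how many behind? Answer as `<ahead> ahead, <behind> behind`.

Reachable from 7caf: {37e8, 7caf, fe57}.
Reachable from a714: {37e8, 7caf, 9b80, a0bd, a667, a714, ad0d, b552, b615, b62f, c415, c92f, fe57}.
Only in 7caf's history (ahead): {} — 0.
Only in a714's history (behind): {9b80, a0bd, a667, a714, ad0d, b552, b615, b62f, c415, c92f} — 10.

0 ahead, 10 behind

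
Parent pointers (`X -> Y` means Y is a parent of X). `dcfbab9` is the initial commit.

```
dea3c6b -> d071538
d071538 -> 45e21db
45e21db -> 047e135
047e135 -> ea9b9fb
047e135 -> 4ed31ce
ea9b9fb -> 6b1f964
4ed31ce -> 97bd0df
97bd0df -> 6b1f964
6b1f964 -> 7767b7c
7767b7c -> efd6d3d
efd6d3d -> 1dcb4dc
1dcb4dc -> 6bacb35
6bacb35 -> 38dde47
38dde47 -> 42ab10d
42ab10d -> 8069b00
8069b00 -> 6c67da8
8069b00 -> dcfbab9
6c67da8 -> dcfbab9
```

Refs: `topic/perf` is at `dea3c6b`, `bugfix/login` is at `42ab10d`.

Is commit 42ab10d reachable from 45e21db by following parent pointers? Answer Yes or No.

Yes

Ancestors of 45e21db (commits reachable by following parents): {047e135, 1dcb4dc, 38dde47, 42ab10d, 45e21db, 4ed31ce, 6b1f964, 6bacb35, 6c67da8, 7767b7c, 8069b00, 97bd0df, dcfbab9, ea9b9fb, efd6d3d}.
42ab10d is in that set, so it is an ancestor of 45e21db.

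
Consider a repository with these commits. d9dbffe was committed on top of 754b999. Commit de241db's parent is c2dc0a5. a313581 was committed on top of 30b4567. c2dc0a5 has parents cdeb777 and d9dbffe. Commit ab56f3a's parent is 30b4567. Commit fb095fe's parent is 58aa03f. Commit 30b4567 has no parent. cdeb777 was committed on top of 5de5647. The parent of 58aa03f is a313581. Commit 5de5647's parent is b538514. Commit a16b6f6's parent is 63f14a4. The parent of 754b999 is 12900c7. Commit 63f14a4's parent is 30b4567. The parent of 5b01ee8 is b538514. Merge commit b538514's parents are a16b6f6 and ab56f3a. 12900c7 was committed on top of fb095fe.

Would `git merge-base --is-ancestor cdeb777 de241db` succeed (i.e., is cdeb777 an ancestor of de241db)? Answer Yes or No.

Yes

Ancestors of de241db (commits reachable by following parents): {12900c7, 30b4567, 58aa03f, 5de5647, 63f14a4, 754b999, a16b6f6, a313581, ab56f3a, b538514, c2dc0a5, cdeb777, d9dbffe, de241db, fb095fe}.
cdeb777 is in that set, so it is an ancestor of de241db.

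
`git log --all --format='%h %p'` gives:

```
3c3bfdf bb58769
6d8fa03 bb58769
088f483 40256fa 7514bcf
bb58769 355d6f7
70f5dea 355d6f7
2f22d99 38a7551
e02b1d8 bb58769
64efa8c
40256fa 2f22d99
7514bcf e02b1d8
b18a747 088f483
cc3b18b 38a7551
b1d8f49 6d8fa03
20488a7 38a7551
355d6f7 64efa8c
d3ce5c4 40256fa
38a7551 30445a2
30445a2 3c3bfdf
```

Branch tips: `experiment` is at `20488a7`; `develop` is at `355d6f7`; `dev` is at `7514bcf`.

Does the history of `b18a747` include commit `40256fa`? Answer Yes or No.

Ancestors of b18a747 (commits reachable by following parents): {088f483, 2f22d99, 30445a2, 355d6f7, 38a7551, 3c3bfdf, 40256fa, 64efa8c, 7514bcf, b18a747, bb58769, e02b1d8}.
40256fa is in that set, so it is an ancestor of b18a747.

Yes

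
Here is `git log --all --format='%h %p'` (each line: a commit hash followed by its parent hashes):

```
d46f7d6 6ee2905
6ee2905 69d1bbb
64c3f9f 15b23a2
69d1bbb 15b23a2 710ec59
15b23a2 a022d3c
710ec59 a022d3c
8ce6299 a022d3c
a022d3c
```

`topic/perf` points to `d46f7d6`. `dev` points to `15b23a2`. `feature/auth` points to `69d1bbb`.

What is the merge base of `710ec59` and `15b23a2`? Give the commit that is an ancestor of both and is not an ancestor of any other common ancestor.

a022d3c

Ancestors of 710ec59: {710ec59, a022d3c}.
Ancestors of 15b23a2: {15b23a2, a022d3c}.
Common ancestors: {a022d3c}.
The only common ancestor is a022d3c, so it is the merge base.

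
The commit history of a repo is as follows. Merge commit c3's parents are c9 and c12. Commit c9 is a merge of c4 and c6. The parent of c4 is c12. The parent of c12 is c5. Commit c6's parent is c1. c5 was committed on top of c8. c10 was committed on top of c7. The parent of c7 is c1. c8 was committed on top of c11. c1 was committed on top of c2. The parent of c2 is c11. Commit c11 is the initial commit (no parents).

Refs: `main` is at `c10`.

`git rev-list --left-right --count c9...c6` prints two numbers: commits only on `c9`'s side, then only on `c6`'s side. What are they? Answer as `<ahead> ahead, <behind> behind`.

5 ahead, 0 behind

Reachable from c9: {c1, c11, c12, c2, c4, c5, c6, c8, c9}.
Reachable from c6: {c1, c11, c2, c6}.
Only in c9's history (ahead): {c12, c4, c5, c8, c9} — 5.
Only in c6's history (behind): {} — 0.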